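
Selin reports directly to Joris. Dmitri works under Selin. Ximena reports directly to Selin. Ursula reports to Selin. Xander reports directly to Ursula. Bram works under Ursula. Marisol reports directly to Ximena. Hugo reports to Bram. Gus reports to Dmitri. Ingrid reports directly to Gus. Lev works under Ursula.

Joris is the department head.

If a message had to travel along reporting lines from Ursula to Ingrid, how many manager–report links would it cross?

4

Ursula is 1 level below Selin, and Ingrid is 3 levels below Selin (their lowest common manager). The shortest path runs up from Ursula to Selin and back down to Ingrid: 1 + 3 = 4 links.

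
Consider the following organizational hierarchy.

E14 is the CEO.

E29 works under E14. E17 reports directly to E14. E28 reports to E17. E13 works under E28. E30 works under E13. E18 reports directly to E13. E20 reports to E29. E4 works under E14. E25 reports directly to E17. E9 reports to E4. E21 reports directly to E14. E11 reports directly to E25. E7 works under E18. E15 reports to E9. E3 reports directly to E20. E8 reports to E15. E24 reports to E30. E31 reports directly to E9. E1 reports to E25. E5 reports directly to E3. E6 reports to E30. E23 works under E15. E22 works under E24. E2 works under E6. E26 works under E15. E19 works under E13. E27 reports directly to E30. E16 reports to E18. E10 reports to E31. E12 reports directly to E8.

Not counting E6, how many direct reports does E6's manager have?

2

E6 reports to E30. E30's other direct reports are E24, E27 — 2 peers.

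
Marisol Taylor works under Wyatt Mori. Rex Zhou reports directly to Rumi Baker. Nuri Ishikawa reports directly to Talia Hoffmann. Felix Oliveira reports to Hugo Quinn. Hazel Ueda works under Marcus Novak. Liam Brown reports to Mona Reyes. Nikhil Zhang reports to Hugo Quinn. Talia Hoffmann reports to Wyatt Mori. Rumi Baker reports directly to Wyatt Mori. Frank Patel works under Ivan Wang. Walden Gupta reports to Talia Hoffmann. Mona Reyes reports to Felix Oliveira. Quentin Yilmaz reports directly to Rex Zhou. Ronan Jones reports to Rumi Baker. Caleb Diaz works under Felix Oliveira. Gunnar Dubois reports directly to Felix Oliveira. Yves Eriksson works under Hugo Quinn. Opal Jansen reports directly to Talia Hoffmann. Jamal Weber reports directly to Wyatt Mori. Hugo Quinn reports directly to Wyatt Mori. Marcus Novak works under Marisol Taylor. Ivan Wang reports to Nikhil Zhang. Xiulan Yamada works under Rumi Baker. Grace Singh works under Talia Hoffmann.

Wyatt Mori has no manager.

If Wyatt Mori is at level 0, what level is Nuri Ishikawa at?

Chain from Nuri Ishikawa up to Wyatt Mori: Nuri Ishikawa → Talia Hoffmann → Wyatt Mori. That is 2 steps up, so Nuri Ishikawa is 2 levels below Wyatt Mori.

2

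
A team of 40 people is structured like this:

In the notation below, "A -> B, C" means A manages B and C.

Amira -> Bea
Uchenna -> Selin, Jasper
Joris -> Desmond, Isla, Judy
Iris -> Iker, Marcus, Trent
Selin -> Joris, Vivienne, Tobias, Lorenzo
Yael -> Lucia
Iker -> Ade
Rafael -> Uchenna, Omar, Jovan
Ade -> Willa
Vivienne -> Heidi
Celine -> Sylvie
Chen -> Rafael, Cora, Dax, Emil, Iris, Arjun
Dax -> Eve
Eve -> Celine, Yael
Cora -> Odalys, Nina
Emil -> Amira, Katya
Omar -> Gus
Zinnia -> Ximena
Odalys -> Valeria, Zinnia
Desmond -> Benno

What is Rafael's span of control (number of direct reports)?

3

Rafael directly manages Uchenna, Omar, Jovan. That is 3 direct reports.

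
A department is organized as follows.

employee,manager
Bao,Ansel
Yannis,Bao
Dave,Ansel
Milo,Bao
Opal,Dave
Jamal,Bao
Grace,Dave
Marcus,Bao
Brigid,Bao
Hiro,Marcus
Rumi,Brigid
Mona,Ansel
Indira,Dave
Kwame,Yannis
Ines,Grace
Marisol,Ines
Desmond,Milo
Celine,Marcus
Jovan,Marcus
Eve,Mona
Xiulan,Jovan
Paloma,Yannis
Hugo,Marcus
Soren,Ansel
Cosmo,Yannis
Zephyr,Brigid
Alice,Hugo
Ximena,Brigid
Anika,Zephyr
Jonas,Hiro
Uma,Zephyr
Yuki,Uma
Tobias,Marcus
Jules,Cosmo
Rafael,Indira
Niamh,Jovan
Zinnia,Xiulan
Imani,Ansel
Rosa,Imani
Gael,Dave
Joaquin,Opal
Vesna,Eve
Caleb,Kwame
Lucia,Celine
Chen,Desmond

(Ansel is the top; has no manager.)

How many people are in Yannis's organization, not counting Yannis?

Yannis directly manages Kwame, Paloma, Cosmo. Under Kwame: Caleb (1). Paloma has no reports. Under Cosmo: Jules (1). So Yannis's organization is 3 direct reports plus everyone under them: 2 + 1 + 2 = 5.

5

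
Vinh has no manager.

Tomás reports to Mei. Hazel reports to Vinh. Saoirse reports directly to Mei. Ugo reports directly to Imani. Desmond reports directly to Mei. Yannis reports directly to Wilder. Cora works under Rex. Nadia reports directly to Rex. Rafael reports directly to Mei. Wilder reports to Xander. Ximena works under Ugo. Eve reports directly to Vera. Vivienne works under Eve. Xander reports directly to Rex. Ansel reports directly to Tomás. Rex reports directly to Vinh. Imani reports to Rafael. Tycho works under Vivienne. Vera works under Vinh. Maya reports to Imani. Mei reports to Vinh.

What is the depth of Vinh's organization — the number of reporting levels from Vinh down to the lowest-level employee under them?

5

The longest chain under Vinh runs Vinh → Mei → Rafael → Imani → Ugo → Ximena, which is 5 levels below Vinh.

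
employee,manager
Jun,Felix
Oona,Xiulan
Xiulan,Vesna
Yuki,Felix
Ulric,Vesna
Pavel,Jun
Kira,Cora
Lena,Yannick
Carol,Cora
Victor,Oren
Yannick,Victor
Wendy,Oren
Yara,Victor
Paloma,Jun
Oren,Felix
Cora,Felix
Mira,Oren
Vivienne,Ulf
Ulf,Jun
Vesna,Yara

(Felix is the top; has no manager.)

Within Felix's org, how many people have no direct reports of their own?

11

The people in Felix's organization with no one reporting to them are Yuki, Kira, Carol, Pavel, Vivienne, Paloma, Mira, Wendy, Ulric, Oona, Lena. That is 11.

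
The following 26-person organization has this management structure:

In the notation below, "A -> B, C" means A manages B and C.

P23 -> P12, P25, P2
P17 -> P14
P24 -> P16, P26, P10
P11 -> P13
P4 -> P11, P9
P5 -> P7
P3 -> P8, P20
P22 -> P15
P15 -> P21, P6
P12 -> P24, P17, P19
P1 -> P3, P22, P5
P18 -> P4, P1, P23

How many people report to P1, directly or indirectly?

P1 directly manages P3, P22, P5. Under P3: P20, P8 (2). Under P22: P15, P6, P21 (3). Under P5: P7 (1). So P1's organization is 3 direct reports plus everyone under them: 3 + 4 + 2 = 9.

9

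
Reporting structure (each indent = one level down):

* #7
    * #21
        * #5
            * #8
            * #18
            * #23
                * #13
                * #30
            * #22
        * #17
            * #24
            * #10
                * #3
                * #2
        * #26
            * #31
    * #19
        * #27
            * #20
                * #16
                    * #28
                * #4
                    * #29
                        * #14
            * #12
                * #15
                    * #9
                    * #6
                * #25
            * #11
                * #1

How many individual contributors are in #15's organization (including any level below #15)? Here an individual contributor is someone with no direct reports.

The people in #15's organization with no one reporting to them are #6, #9. That is 2.

2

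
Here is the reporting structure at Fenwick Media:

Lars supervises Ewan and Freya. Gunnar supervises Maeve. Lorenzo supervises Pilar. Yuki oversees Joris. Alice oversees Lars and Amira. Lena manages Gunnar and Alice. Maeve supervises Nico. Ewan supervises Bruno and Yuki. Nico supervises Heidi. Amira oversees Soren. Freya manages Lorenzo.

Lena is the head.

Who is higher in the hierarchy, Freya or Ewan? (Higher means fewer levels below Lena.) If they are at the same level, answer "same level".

same level

Both Freya and Ewan are 3 levels below Lena.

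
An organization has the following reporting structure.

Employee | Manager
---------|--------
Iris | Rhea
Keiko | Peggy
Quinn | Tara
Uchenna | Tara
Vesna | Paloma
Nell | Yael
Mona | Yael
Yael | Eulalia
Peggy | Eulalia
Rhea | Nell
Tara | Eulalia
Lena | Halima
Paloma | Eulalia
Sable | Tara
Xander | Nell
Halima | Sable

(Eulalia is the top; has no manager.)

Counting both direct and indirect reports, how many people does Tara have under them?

Tara directly manages Sable, Quinn, Uchenna. Under Sable: Halima, Lena (2). Quinn has no reports. Uchenna has no reports. So Tara's organization is 3 direct reports plus everyone under them: 3 + 1 + 1 = 5.

5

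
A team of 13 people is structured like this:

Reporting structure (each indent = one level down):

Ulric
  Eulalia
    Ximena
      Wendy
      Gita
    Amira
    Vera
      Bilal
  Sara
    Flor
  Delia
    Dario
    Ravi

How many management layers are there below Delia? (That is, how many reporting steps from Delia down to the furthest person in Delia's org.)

1

The longest chain under Delia runs Delia → Ravi, which is 1 level below Delia.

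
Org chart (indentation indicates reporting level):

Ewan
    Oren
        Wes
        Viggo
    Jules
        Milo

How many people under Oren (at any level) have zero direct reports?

2

The people in Oren's organization with no one reporting to them are Viggo, Wes. That is 2.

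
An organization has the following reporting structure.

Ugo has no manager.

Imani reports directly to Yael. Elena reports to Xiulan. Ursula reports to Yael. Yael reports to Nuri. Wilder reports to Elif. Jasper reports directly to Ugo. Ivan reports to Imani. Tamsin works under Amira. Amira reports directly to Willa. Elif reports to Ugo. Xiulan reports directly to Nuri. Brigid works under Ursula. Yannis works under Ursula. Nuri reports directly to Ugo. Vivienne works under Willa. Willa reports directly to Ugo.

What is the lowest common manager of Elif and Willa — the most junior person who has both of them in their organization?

Elif's chain of managers is Ugo. Willa's chain of managers is Ugo. The first manager that appears in both chains is Ugo.

Ugo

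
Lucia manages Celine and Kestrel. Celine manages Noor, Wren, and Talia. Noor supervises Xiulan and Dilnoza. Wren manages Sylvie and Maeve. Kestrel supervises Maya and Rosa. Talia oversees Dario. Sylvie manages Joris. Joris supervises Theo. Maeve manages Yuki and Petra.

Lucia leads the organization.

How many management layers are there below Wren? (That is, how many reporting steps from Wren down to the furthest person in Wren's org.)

The longest chain under Wren runs Wren → Sylvie → Joris → Theo, which is 3 levels below Wren.

3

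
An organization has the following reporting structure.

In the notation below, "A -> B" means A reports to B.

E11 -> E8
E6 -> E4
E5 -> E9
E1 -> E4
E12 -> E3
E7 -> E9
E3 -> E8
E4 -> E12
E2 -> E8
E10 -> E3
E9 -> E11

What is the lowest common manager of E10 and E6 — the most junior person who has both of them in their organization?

E10's chain of managers is E3, E8. E6's chain of managers is E4, E12, E3, E8. The first manager that appears in both chains is E3.

E3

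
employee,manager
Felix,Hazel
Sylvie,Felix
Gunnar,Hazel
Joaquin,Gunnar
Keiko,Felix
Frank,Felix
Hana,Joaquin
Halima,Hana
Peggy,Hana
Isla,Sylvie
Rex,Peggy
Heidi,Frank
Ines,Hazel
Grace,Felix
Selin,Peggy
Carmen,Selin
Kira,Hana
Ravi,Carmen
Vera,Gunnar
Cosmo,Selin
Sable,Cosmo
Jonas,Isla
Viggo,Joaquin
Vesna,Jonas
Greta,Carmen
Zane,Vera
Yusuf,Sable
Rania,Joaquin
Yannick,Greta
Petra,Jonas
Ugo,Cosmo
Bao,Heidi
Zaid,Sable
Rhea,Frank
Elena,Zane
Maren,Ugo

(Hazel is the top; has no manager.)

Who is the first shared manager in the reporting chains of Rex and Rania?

Rex's chain of managers is Peggy, Hana, Joaquin, Gunnar, Hazel. Rania's chain of managers is Joaquin, Gunnar, Hazel. The first manager that appears in both chains is Joaquin.

Joaquin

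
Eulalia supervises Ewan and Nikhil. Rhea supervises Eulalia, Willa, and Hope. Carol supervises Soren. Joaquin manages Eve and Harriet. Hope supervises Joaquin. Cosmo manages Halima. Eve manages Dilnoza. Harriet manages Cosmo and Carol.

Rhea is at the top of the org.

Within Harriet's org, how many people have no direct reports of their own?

2

The people in Harriet's organization with no one reporting to them are Halima, Soren. That is 2.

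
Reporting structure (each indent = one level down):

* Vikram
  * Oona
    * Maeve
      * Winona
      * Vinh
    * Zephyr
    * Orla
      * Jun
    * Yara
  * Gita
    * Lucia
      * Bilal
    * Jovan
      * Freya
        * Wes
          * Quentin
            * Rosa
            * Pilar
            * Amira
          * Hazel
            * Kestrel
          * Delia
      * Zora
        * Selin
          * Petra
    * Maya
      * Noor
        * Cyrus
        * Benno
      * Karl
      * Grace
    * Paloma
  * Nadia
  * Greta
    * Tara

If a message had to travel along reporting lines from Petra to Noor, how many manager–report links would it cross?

Petra is 4 levels below Gita, and Noor is 2 levels below Gita (their lowest common manager). The shortest path runs up from Petra to Gita and back down to Noor: 4 + 2 = 6 links.

6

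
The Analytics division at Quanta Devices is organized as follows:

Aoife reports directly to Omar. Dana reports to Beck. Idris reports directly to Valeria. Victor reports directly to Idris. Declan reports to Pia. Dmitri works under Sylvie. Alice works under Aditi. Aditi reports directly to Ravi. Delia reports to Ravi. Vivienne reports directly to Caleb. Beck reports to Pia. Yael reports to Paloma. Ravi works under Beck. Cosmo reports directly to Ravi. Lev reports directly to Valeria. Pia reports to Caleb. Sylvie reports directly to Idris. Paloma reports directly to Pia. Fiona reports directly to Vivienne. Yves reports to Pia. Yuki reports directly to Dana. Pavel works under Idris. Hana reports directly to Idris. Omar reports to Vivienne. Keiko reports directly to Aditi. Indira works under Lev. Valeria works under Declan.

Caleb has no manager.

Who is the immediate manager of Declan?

Pia

Declan reports directly to Pia.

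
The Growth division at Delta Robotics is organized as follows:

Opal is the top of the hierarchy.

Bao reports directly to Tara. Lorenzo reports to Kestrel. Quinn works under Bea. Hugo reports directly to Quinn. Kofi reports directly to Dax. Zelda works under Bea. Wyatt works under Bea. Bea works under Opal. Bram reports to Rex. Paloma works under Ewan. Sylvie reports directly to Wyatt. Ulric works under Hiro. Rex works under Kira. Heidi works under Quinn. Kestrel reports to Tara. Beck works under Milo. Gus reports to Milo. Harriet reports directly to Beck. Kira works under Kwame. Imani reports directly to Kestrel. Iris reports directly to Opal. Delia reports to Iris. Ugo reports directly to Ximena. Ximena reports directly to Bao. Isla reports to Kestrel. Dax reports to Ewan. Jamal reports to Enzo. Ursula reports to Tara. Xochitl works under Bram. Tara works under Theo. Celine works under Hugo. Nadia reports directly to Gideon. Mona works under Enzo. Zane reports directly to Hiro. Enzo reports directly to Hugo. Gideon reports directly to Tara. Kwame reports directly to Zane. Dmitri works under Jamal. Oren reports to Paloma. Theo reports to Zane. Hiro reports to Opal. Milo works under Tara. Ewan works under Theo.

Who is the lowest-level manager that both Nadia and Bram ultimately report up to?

Zane

Nadia's chain of managers is Gideon, Tara, Theo, Zane, Hiro, Opal. Bram's chain of managers is Rex, Kira, Kwame, Zane, Hiro, Opal. The first manager that appears in both chains is Zane.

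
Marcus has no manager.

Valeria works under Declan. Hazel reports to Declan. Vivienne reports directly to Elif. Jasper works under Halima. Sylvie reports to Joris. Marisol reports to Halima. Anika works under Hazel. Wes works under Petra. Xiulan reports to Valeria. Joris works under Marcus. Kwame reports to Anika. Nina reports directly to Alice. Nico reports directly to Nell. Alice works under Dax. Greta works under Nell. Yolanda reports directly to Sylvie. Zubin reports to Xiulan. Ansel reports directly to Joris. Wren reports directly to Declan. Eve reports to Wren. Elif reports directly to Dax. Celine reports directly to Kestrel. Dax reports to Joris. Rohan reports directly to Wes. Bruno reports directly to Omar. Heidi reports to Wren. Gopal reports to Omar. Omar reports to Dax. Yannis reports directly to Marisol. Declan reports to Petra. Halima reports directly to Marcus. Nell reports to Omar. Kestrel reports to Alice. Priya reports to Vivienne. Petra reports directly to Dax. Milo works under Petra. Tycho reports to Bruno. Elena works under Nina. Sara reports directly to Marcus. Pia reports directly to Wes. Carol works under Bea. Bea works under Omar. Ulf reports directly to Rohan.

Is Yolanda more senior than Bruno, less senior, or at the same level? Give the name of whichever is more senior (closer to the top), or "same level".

Yolanda is 3 levels below Marcus; Bruno is 4. Yolanda is higher.

Yolanda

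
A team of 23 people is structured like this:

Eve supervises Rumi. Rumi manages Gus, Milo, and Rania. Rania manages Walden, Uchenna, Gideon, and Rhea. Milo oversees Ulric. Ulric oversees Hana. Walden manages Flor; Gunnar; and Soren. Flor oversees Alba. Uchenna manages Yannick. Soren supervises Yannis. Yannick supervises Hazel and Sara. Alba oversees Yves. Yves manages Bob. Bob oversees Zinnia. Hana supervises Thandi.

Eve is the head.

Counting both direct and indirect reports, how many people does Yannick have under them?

Yannick directly manages Hazel, Sara. Hazel has no reports. Sara has no reports. So Yannick's organization is 2 direct reports plus everyone under them: 1 + 1 = 2.

2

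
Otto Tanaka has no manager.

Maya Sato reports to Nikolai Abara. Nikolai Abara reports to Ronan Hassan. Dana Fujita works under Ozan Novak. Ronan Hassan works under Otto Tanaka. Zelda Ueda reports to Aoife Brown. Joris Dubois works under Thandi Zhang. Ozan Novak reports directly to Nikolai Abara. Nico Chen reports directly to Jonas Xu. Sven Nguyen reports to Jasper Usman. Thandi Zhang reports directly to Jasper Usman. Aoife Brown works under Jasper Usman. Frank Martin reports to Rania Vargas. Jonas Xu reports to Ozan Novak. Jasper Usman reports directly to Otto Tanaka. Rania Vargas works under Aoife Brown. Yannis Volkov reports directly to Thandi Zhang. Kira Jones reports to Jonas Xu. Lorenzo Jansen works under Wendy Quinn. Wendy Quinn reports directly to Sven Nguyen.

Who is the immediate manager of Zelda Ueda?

Zelda Ueda reports directly to Aoife Brown.

Aoife Brown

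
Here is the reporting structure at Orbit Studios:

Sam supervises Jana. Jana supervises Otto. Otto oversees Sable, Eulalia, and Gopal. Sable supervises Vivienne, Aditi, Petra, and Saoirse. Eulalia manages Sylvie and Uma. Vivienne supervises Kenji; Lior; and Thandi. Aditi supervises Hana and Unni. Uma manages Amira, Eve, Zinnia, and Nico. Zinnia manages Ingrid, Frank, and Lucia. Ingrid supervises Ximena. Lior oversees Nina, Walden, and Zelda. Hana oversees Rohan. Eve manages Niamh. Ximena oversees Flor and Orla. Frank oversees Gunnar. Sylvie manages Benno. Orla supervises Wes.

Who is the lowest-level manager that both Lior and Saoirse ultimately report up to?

Lior's chain of managers is Vivienne, Sable, Otto, Jana, Sam. Saoirse's chain of managers is Sable, Otto, Jana, Sam. The first manager that appears in both chains is Sable.

Sable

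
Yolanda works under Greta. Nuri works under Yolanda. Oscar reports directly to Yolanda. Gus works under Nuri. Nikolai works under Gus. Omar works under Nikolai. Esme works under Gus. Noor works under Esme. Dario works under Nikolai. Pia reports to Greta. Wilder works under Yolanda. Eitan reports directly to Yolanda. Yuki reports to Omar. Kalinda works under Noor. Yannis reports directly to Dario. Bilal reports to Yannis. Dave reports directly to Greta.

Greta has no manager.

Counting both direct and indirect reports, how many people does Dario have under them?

2

Dario directly manages Yannis. Under Yannis: Bilal (1). That's 2 in total.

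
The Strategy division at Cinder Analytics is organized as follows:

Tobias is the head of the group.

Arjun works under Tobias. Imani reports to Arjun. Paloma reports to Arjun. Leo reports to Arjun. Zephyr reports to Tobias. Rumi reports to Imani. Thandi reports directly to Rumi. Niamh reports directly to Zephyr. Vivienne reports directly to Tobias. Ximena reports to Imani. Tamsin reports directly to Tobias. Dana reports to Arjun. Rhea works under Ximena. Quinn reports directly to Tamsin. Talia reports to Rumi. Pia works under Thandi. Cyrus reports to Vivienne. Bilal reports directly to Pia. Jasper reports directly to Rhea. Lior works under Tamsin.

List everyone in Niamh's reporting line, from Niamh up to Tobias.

Niamh -> Zephyr -> Tobias

Niamh reports to Zephyr. Zephyr reports to Tobias. Tobias is at the top.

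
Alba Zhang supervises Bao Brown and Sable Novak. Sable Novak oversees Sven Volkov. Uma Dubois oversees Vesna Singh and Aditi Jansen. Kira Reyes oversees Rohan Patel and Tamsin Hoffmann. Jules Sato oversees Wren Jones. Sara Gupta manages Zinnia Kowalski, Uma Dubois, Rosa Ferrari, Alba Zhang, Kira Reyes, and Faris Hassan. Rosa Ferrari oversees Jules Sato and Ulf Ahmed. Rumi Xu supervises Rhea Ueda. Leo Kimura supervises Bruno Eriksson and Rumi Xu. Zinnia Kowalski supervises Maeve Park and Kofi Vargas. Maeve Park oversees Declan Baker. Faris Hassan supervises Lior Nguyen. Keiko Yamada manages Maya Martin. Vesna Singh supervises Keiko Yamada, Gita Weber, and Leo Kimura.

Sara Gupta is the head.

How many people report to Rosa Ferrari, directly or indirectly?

Rosa Ferrari directly manages Jules Sato, Ulf Ahmed. Under Jules Sato: Wren Jones (1). Ulf Ahmed has no reports. So Rosa Ferrari's organization is 2 direct reports plus everyone under them: 2 + 1 = 3.

3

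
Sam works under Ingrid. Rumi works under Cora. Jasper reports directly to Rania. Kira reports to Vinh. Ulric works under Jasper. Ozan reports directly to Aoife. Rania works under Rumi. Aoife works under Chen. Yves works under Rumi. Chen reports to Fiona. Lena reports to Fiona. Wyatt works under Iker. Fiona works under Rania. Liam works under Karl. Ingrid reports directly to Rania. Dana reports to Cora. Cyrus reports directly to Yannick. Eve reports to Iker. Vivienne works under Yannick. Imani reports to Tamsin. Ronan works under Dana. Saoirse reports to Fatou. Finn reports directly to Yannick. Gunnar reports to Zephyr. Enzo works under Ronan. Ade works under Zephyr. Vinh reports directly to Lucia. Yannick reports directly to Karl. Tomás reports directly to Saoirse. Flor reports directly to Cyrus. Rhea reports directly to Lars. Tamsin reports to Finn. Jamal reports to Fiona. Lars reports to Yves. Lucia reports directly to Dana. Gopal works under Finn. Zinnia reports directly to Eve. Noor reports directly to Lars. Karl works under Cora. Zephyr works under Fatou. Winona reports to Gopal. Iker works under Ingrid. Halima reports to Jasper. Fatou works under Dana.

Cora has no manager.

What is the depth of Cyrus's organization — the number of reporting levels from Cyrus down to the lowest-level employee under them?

1

The longest chain under Cyrus runs Cyrus → Flor, which is 1 level below Cyrus.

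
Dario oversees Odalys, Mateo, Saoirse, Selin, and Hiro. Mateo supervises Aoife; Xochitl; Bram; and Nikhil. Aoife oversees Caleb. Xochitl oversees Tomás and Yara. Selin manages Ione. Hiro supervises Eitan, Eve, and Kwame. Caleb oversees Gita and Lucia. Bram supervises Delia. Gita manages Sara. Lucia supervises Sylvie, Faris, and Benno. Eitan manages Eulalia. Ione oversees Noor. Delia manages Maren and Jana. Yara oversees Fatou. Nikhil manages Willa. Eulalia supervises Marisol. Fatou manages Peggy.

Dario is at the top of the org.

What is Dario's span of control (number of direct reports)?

Dario directly manages Odalys, Mateo, Saoirse, Selin, Hiro. That is 5 direct reports.

5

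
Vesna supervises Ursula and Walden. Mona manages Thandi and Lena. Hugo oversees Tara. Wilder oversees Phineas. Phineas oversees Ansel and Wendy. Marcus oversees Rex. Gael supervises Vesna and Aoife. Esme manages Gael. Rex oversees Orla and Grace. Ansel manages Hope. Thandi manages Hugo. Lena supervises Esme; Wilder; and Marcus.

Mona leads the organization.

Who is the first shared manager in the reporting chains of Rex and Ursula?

Lena

Rex's chain of managers is Marcus, Lena, Mona. Ursula's chain of managers is Vesna, Gael, Esme, Lena, Mona. The first manager that appears in both chains is Lena.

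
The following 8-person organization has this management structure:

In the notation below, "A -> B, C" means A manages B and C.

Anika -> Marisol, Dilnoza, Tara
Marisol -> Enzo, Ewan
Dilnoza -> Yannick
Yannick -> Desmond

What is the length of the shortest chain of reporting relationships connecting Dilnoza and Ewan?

3

Dilnoza is 1 level below Anika, and Ewan is 2 levels below Anika (their lowest common manager). The shortest path runs up from Dilnoza to Anika and back down to Ewan: 1 + 2 = 3 links.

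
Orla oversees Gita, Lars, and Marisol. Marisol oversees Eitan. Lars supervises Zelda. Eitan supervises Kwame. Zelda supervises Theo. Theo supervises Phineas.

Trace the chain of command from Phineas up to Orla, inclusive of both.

Phineas -> Theo -> Zelda -> Lars -> Orla

Phineas reports to Theo. Theo reports to Zelda. Zelda reports to Lars. Lars reports to Orla. Orla is at the top.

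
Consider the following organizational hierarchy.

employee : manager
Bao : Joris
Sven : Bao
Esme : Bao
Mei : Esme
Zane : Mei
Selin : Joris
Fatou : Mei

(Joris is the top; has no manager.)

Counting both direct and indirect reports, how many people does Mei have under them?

Mei directly manages Zane, Fatou. Zane has no reports. Fatou has no reports. So Mei's organization is 2 direct reports plus everyone under them: 1 + 1 = 2.

2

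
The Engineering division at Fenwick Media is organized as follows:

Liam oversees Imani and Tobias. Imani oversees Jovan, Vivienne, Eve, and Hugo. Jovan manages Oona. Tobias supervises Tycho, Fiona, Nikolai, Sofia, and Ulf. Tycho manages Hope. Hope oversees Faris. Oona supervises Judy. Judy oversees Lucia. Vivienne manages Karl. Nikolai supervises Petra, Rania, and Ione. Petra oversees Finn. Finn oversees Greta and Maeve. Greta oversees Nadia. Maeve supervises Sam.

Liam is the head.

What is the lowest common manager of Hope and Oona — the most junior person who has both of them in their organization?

Liam

Hope's chain of managers is Tycho, Tobias, Liam. Oona's chain of managers is Jovan, Imani, Liam. The first manager that appears in both chains is Liam.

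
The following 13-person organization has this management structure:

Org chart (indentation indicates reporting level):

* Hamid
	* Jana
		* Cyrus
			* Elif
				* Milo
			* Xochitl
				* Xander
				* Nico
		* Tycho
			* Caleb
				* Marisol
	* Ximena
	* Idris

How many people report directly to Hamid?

Hamid directly manages Jana, Ximena, Idris. That is 3 direct reports.

3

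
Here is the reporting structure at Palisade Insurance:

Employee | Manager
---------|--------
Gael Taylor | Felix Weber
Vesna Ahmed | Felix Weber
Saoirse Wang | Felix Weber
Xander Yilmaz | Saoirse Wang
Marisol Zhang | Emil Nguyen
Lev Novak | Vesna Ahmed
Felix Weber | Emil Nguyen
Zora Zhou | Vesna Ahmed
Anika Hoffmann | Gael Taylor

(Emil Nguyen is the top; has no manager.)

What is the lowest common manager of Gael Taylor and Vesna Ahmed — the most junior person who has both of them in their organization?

Gael Taylor's chain of managers is Felix Weber, Emil Nguyen. Vesna Ahmed's chain of managers is Felix Weber, Emil Nguyen. The first manager that appears in both chains is Felix Weber.

Felix Weber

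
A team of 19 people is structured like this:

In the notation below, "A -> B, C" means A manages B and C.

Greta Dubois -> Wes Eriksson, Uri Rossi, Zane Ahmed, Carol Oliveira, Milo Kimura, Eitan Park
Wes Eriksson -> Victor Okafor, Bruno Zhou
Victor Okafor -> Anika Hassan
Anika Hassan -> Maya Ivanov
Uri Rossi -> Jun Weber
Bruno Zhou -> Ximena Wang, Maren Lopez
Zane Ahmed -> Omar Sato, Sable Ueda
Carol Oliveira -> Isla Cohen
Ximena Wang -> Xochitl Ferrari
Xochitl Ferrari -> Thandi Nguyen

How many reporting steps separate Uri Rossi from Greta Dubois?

Chain from Uri Rossi up to Greta Dubois: Uri Rossi → Greta Dubois. That is 1 step up, so Uri Rossi is 1 level below Greta Dubois.

1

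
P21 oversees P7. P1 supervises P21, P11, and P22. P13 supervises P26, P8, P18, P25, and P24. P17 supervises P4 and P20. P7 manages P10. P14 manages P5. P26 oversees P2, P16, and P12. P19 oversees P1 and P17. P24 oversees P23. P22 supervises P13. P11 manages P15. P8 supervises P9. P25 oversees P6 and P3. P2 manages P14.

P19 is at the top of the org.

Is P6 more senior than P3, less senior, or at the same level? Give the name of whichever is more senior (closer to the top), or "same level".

Both P6 and P3 are 5 levels below P19.

same level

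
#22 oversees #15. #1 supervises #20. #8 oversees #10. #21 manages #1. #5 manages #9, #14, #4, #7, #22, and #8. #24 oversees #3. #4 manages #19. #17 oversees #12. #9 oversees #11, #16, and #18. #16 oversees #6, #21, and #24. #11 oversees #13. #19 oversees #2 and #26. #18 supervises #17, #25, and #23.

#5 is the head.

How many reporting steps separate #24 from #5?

Chain from #24 up to #5: #24 → #16 → #9 → #5. That is 3 steps up, so #24 is 3 levels below #5.

3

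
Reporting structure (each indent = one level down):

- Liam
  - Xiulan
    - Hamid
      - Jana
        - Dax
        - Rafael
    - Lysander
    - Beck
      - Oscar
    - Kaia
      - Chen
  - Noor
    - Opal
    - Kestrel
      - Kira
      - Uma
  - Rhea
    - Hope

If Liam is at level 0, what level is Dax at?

4

Chain from Dax up to Liam: Dax → Jana → Hamid → Xiulan → Liam. That is 4 steps up, so Dax is 4 levels below Liam.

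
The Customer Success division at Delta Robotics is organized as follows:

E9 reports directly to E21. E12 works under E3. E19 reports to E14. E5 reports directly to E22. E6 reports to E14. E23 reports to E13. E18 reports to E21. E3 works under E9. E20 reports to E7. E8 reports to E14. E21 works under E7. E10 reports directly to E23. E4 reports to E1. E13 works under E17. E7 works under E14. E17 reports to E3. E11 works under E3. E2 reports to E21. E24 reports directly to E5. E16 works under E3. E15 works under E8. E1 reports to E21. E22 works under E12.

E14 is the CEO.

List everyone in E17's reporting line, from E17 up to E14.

E17 reports to E3. E3 reports to E9. E9 reports to E21. E21 reports to E7. E7 reports to E14. E14 is at the top.

E17 -> E3 -> E9 -> E21 -> E7 -> E14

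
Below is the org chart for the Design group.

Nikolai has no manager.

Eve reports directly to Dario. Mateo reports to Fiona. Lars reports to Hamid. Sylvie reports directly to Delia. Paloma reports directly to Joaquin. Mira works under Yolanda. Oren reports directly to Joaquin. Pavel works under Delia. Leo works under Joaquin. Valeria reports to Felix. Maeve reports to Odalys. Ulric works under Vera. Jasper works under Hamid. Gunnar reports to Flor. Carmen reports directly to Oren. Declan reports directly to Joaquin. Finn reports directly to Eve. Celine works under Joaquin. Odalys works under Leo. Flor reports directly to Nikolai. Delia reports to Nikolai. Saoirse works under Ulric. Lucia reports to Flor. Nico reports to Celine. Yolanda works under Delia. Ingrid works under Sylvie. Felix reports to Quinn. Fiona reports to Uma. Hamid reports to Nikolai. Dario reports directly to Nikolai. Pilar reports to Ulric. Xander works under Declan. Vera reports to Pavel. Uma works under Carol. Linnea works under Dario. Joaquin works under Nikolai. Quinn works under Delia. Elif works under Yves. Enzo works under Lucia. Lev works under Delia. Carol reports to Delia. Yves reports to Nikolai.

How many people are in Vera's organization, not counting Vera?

Vera directly manages Ulric. Under Ulric: Pilar, Saoirse (2). That's 3 in total.

3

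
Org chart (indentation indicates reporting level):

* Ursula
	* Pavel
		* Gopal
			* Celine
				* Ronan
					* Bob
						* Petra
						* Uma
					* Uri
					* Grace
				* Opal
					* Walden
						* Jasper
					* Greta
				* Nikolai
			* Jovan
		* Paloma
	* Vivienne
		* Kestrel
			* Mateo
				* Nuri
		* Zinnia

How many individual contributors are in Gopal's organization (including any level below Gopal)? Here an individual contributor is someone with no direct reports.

8

The people in Gopal's organization with no one reporting to them are Jovan, Nikolai, Greta, Jasper, Grace, Uri, Uma, Petra. That is 8.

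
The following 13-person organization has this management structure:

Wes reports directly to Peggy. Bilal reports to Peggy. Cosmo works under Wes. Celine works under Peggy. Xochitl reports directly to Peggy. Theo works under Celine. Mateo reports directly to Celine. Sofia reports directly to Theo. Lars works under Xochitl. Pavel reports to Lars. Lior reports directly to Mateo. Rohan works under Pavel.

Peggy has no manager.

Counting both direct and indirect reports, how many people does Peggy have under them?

Peggy directly manages Wes, Bilal, Celine, Xochitl. Under Wes: Cosmo (1). Bilal has no reports. Under Celine: Mateo, Lior, Theo, Sofia (4). Under Xochitl: Lars, Pavel, Rohan (3). So Peggy's organization is 4 direct reports plus everyone under them: 2 + 1 + 5 + 4 = 12.

12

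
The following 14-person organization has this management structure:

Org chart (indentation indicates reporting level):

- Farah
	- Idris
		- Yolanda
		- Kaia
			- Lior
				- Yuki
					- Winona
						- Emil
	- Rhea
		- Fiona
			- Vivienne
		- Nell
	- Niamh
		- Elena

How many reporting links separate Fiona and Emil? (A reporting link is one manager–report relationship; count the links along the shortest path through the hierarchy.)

8

Fiona is 2 levels below Farah, and Emil is 6 levels below Farah (their lowest common manager). The shortest path runs up from Fiona to Farah and back down to Emil: 2 + 6 = 8 links.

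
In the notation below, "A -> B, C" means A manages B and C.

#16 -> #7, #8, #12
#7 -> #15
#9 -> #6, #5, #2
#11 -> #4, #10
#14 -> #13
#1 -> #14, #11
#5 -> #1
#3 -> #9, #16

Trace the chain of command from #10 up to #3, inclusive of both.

#10 -> #11 -> #1 -> #5 -> #9 -> #3

#10 reports to #11. #11 reports to #1. #1 reports to #5. #5 reports to #9. #9 reports to #3. #3 is at the top.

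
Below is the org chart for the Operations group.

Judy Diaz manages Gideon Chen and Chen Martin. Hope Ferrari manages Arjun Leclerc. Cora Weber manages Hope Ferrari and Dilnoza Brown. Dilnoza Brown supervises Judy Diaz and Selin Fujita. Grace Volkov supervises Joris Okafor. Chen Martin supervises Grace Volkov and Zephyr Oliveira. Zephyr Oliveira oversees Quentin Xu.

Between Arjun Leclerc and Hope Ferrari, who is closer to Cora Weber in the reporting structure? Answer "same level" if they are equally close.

Arjun Leclerc is 2 levels below Cora Weber; Hope Ferrari is 1. Hope Ferrari is higher.

Hope Ferrari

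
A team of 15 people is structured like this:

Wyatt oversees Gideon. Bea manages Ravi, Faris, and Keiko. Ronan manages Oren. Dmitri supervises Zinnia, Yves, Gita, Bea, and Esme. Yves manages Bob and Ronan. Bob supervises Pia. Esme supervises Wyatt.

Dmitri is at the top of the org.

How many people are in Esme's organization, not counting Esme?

2

Esme directly manages Wyatt. Under Wyatt: Gideon (1). That's 2 in total.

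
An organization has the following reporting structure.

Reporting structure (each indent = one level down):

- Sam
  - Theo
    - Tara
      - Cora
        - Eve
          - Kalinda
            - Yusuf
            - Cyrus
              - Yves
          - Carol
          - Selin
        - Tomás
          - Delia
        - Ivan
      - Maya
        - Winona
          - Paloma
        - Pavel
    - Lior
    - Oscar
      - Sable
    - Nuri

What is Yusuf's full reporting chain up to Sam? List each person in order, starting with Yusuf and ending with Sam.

Yusuf -> Kalinda -> Eve -> Cora -> Tara -> Theo -> Sam

Yusuf reports to Kalinda. Kalinda reports to Eve. Eve reports to Cora. Cora reports to Tara. Tara reports to Theo. Theo reports to Sam. Sam is at the top.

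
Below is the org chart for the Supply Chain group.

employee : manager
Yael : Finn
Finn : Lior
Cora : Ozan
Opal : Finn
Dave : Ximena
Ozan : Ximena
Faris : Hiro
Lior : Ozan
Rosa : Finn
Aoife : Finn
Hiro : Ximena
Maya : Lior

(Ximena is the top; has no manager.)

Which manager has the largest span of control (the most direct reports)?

Finn

Direct-report counts: Ximena has 3; Ozan has 2; Lior has 2; Finn has 4; Hiro has 1. The largest is 4, held by Finn.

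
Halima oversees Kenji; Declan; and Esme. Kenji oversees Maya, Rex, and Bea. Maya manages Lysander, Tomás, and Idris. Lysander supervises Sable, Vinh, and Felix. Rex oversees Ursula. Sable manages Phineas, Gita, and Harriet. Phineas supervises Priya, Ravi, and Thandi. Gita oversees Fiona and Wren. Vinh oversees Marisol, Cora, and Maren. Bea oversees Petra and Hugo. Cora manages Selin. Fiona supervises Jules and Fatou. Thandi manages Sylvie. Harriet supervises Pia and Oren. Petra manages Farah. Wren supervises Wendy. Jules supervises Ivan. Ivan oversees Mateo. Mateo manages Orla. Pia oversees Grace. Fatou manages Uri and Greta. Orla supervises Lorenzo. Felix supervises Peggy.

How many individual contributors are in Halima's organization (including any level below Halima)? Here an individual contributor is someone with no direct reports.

20

The people in Halima's organization with no one reporting to them are Esme, Declan, Farah, Hugo, Ursula, Idris, Tomás, Peggy, Maren, Selin, Marisol, Oren, Grace, Wendy, Uri, Greta, Lorenzo, Ravi, Priya, Sylvie. That is 20.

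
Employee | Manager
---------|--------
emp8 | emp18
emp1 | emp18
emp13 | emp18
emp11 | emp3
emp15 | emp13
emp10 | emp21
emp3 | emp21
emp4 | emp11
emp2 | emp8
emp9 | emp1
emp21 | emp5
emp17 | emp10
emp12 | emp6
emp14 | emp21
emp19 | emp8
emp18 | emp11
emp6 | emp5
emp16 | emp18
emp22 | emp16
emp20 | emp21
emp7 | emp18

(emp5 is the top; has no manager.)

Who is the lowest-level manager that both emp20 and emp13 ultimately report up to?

emp21

emp20's chain of managers is emp21, emp5. emp13's chain of managers is emp18, emp11, emp3, emp21, emp5. The first manager that appears in both chains is emp21.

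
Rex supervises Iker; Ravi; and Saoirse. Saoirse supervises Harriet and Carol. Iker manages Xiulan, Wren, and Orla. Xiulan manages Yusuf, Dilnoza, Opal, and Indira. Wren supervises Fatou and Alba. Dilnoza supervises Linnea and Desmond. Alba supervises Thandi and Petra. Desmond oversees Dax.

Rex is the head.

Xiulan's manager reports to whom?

Rex

Xiulan reports to Iker, and Iker reports to Rex. So Xiulan's skip-level manager is Rex.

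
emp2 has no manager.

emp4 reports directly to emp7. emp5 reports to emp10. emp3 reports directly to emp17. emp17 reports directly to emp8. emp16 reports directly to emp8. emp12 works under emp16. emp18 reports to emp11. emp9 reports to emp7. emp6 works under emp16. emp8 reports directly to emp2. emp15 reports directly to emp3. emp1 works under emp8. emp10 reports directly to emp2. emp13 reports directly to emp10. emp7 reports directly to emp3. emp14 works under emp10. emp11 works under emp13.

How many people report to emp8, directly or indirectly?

emp8 directly manages emp17, emp16, emp1. Under emp17: emp3, emp15, emp7, emp4, emp9 (5). Under emp16: emp12, emp6 (2). emp1 has no reports. So emp8's organization is 3 direct reports plus everyone under them: 6 + 3 + 1 = 10.

10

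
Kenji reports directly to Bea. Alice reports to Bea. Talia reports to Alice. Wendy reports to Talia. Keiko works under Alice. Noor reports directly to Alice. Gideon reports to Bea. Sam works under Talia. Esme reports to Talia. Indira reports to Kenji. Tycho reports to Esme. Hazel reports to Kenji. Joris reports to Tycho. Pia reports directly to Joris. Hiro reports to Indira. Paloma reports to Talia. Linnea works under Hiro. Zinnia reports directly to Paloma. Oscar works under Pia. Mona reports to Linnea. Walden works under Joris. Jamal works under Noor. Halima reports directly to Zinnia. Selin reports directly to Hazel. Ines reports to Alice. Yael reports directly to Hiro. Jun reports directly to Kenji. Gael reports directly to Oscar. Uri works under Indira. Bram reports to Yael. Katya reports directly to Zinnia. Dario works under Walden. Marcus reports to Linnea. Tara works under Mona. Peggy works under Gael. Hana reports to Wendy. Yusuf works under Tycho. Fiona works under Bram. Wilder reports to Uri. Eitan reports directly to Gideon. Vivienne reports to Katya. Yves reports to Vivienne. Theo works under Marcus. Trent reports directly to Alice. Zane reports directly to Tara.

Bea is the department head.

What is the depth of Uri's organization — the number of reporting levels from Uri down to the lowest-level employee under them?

The longest chain under Uri runs Uri → Wilder, which is 1 level below Uri.

1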